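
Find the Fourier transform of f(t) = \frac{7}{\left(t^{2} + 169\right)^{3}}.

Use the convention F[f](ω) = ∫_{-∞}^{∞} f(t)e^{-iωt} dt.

F(ω) = \frac{7 \pi \left(169 \omega^{2} + 39 \left|{\omega}\right| + 3\right) e^{- 13 \left|{\omega}\right|}}{2970344}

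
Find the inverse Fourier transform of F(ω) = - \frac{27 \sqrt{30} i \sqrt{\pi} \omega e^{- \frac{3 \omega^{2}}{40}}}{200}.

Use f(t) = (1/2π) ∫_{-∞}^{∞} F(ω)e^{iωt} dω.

f(t) = 9 t e^{- \frac{10 t^{2}}{3}}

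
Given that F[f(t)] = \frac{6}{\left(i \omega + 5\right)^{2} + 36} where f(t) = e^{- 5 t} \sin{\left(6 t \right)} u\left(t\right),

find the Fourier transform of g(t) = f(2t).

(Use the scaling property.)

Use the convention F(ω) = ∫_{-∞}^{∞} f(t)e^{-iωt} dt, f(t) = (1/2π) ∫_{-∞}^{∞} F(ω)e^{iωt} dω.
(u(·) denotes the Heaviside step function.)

F[g](ω) = \frac{12}{\left(i \omega + 10\right)^{2} + 144}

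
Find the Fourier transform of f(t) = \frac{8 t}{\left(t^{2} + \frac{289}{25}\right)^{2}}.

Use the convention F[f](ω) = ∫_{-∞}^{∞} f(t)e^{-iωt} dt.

F(ω) = - \frac{20 i \pi \omega e^{- \frac{17 \left|{\omega}\right|}{5}}}{17}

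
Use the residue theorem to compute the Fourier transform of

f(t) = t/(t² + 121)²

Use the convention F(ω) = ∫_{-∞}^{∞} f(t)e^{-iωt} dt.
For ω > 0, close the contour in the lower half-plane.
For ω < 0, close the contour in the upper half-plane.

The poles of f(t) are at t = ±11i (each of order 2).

Let g(z) = f(z)e^{-iωz}; for large |z| the factor e^{-iωz} decays in the lower half-plane when ω > 0 and in the upper half-plane when ω < 0.

Case ω > 0 (lower half-plane, clockwise contour ⇒ F(ω) = -2πi·ΣRes):
  Res_{z = - 11 i} g(z) = \frac{\omega e^{- 11 \omega}}{44} (pole of order 2)
  F(ω) = -2πi·ΣRes = - \frac{i \pi \omega e^{- 11 \omega}}{22}

Case ω < 0 (upper half-plane, counterclockwise contour ⇒ F(ω) = +2πi·ΣRes):
  Res_{z = 11 i} g(z) = - \frac{\omega e^{11 \omega}}{44} (pole of order 2)
  F(ω) = 2πi·ΣRes = - \frac{i \pi \omega e^{11 \omega}}{22}

Both cases combine into a single formula in |ω|:

F(ω) = - \frac{i \pi \omega e^{- 11 \left|{\omega}\right|}}{22}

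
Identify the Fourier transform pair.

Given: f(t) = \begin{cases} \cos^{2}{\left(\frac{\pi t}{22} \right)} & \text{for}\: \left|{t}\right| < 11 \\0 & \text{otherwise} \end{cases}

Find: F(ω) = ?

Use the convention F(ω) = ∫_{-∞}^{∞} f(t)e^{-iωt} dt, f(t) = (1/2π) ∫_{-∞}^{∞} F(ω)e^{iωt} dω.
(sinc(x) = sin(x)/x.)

F(ω) = - \frac{11 \pi^{2} \operatorname{sinc}{\left(11 \omega \right)}}{121 \omega^{2} - \pi^{2}}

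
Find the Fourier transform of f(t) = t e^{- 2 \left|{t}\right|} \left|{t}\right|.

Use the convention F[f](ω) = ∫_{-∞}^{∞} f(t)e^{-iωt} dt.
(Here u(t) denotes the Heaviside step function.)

F(ω) = \frac{4 i \omega \left(\omega^{2} - 12\right)}{\left(\omega^{2} + 4\right)^{3}}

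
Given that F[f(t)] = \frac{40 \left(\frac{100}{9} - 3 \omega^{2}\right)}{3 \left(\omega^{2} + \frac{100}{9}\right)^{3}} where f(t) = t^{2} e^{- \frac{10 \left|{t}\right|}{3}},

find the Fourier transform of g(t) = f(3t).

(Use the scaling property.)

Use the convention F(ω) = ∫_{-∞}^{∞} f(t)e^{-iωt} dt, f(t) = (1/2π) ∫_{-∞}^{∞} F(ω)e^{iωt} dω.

F[g](ω) = \frac{360 \left(100 - 3 \omega^{2}\right)}{\left(\omega^{2} + 100\right)^{3}}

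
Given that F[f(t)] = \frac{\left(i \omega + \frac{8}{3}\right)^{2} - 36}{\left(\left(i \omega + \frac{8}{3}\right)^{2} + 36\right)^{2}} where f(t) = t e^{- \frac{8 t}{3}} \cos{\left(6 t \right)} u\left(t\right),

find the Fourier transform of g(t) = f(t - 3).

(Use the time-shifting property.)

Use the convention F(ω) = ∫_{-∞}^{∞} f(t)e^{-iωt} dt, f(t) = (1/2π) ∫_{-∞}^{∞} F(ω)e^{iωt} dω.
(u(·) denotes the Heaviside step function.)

F[g](ω) = \frac{9 \left(\left(3 i \omega + 8\right)^{2} - 324\right) e^{- 3 i \omega}}{\left(\left(3 i \omega + 8\right)^{2} + 324\right)^{2}}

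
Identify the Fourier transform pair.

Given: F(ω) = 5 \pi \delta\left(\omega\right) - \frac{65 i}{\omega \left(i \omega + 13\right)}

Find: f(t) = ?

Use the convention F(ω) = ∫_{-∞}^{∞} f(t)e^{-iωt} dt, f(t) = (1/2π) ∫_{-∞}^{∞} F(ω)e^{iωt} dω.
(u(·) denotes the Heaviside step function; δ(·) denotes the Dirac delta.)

f(t) = 5 \left(1 - e^{- 13 t}\right) u\left(t\right)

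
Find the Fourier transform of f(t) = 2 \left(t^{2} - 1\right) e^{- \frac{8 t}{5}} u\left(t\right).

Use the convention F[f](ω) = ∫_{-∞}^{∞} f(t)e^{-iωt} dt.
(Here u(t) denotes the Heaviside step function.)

F(ω) = \frac{10 \left(250 i \omega - \left(5 i \omega + 8\right)^{3} + 400\right)}{\left(5 i \omega + 8\right)^{4}}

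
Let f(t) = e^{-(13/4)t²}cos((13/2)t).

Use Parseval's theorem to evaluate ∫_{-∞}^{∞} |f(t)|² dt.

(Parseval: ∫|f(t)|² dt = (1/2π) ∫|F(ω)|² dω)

∫|f(t)|² dt = \frac{\sqrt{26} \sqrt{\pi} \left(1 + e^{\frac{13}{2}}\right)}{26 e^{\frac{13}{2}}}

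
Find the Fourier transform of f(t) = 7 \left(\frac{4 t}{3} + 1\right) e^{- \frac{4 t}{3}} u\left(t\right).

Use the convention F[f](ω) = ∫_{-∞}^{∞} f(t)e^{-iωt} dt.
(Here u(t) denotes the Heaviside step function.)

F(ω) = \frac{21 \left(- 3 i \omega - 8\right)}{9 \omega^{2} - 24 i \omega - 16}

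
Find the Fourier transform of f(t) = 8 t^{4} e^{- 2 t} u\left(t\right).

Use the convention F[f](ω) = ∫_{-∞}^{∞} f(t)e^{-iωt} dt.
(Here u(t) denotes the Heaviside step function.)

F(ω) = \frac{192}{\left(i \omega + 2\right)^{5}}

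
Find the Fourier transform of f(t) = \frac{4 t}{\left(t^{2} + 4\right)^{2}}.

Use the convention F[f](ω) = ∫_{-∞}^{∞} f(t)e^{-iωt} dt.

F(ω) = - i \pi \omega e^{- 2 \left|{\omega}\right|}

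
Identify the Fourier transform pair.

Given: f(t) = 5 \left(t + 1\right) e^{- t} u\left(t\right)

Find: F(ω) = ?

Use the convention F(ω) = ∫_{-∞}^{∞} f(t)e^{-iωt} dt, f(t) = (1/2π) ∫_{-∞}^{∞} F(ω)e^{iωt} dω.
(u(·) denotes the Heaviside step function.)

F(ω) = \frac{5 \left(- i \omega - 2\right)}{\omega^{2} - 2 i \omega - 1}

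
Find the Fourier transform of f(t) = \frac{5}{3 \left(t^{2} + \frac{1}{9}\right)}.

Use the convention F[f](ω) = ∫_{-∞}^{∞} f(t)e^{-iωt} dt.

F(ω) = 5 \pi e^{- \frac{\left|{\omega}\right|}{3}}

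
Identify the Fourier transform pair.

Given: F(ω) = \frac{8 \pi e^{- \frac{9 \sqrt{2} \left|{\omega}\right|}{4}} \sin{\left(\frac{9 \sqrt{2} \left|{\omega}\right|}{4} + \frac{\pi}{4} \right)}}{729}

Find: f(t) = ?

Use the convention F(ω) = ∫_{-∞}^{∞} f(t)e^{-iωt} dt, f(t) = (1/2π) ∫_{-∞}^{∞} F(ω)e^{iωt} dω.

f(t) = \frac{1}{t^{4} + \frac{6561}{16}}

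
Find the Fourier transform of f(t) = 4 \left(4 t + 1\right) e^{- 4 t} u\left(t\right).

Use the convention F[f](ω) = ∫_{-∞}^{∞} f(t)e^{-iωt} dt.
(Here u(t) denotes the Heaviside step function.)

F(ω) = \frac{4 \left(- i \omega - 8\right)}{\omega^{2} - 8 i \omega - 16}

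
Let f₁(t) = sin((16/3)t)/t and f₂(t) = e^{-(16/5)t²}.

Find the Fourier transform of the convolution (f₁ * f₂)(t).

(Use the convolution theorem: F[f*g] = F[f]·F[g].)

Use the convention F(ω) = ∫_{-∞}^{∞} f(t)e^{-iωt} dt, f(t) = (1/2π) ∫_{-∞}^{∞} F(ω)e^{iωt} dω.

F[f₁*f₂](ω) = \begin{cases} \frac{\sqrt{5} \pi^{\frac{3}{2}} e^{- \frac{5 \omega^{2}}{64}}}{4} & \text{for}\: \omega > - \frac{16}{3} \wedge \omega < \frac{16}{3} \\0 & \text{otherwise} \end{cases}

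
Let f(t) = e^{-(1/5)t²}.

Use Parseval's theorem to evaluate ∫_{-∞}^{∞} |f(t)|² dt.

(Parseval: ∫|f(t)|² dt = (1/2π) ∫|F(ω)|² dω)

∫|f(t)|² dt = \frac{\sqrt{10} \sqrt{\pi}}{2}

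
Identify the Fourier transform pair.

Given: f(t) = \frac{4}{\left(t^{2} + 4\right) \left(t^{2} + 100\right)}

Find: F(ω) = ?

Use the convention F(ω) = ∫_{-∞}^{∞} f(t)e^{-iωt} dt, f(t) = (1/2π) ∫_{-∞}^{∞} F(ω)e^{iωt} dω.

F(ω) = \frac{\pi \left(5 e^{8 \left|{\omega}\right|} - 1\right) e^{- 10 \left|{\omega}\right|}}{240}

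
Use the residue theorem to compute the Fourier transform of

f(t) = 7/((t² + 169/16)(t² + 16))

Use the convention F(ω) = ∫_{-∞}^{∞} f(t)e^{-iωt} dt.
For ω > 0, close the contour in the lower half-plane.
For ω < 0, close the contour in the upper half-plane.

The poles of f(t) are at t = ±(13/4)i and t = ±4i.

Let g(z) = f(z)e^{-iωz}; for large |z| the factor e^{-iωz} decays in the lower half-plane when ω > 0 and in the upper half-plane when ω < 0.

Case ω > 0 (lower half-plane, clockwise contour ⇒ F(ω) = -2πi·ΣRes):
  Res_{z = - \frac{13 i}{4}} g(z) = \frac{224 i e^{- \frac{13 \omega}{4}}}{1131}
  Res_{z = - 4 i} g(z) = - \frac{14 i e^{- 4 \omega}}{87}
  F(ω) = -2πi·ΣRes = - \frac{28 \pi e^{- 4 \omega}}{87} + \frac{448 \pi e^{- \frac{13 \omega}{4}}}{1131}

Case ω < 0 (upper half-plane, counterclockwise contour ⇒ F(ω) = +2πi·ΣRes):
  Res_{z = \frac{13 i}{4}} g(z) = - \frac{224 i e^{\frac{13 \omega}{4}}}{1131}
  Res_{z = 4 i} g(z) = \frac{14 i e^{4 \omega}}{87}
  F(ω) = 2πi·ΣRes = \frac{28 \pi \left(16 e^{\frac{13 \omega}{4}} - 13 e^{4 \omega}\right)}{1131}

Both cases combine into a single formula in |ω|:

F(ω) = - \frac{28 \pi e^{- 4 \left|{\omega}\right|}}{87} + \frac{448 \pi e^{- \frac{13 \left|{\omega}\right|}{4}}}{1131}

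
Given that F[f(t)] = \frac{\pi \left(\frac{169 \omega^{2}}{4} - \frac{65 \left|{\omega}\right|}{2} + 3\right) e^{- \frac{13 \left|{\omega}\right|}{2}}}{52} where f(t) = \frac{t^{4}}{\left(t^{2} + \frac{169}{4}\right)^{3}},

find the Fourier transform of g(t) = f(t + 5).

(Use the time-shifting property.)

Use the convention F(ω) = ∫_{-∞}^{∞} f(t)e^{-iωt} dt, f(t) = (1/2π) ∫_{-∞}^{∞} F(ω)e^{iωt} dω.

F[g](ω) = \frac{\pi \left(169 \omega^{2} - 130 \left|{\omega}\right| + 12\right) e^{5 i \omega - \frac{13 \left|{\omega}\right|}{2}}}{208}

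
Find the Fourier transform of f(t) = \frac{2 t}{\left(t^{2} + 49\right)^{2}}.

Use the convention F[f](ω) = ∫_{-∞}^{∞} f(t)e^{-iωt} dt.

F(ω) = - \frac{i \pi \omega e^{- 7 \left|{\omega}\right|}}{7}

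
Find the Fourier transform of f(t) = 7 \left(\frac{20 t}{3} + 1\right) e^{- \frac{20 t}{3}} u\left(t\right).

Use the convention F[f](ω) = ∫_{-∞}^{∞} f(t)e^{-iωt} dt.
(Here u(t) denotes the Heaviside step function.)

F(ω) = \frac{21 \left(- 3 i \omega - 40\right)}{9 \omega^{2} - 120 i \omega - 400}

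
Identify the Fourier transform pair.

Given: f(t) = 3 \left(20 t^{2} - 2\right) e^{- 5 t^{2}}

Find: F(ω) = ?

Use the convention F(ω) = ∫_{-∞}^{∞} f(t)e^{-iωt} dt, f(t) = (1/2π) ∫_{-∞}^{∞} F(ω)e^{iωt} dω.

F(ω) = - \frac{3 \sqrt{5} \sqrt{\pi} \omega^{2} e^{- \frac{\omega^{2}}{20}}}{25}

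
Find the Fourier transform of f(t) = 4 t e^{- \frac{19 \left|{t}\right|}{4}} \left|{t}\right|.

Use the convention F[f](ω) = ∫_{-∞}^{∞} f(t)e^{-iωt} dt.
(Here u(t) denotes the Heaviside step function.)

F(ω) = \frac{4096 i \omega \left(16 \omega^{2} - 1083\right)}{\left(16 \omega^{2} + 361\right)^{3}}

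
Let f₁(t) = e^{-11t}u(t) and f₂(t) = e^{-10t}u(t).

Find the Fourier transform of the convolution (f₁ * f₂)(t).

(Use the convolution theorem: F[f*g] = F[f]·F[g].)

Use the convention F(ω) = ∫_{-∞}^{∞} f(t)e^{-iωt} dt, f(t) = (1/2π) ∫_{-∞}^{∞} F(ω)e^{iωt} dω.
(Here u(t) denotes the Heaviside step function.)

F[f₁*f₂](ω) = \frac{1}{\left(i \omega + 10\right) \left(i \omega + 11\right)}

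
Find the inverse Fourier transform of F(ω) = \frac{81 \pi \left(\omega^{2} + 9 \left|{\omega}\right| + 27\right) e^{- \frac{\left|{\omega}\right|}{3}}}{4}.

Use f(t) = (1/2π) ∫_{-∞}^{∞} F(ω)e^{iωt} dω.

f(t) = \frac{6}{\left(t^{2} + \frac{1}{9}\right)^{3}}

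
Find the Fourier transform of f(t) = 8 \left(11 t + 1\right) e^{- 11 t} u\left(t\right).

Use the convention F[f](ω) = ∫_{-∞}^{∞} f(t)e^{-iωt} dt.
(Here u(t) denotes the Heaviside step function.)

F(ω) = \frac{8 \left(- i \omega - 22\right)}{\omega^{2} - 22 i \omega - 121}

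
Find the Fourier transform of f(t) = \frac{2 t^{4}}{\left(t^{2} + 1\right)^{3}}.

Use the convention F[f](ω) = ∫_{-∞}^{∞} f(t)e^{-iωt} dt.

F(ω) = \frac{\pi \left(\omega^{2} - 5 \left|{\omega}\right| + 3\right) e^{- \left|{\omega}\right|}}{4}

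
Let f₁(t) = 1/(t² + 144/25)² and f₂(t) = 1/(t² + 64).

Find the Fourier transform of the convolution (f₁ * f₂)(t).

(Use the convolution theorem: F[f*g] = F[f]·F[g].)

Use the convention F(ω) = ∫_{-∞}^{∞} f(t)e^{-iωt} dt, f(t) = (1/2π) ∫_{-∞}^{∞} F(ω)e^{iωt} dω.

F[f₁*f₂](ω) = \frac{25 \pi^{2} \left(12 \left|{\omega}\right| + 5\right) e^{- \frac{52 \left|{\omega}\right|}{5}}}{27648}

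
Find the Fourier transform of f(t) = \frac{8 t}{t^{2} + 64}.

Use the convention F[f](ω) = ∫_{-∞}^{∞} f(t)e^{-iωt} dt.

F(ω) = - 8 i \pi e^{- 8 \left|{\omega}\right|} \operatorname{sign}{\left(\omega \right)}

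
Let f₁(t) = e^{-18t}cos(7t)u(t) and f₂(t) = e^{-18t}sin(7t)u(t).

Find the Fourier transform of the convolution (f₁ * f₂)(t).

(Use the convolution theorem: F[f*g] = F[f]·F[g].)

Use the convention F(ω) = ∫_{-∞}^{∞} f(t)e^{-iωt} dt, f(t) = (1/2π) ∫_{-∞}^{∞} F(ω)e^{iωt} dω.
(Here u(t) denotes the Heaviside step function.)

F[f₁*f₂](ω) = \frac{7 \left(i \omega + 18\right)}{\left(\left(i \omega + 18\right)^{2} + 49\right)^{2}}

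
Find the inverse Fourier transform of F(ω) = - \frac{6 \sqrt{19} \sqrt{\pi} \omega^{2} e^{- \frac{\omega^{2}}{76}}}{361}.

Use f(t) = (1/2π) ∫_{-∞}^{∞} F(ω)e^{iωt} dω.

f(t) = 6 \left(76 t^{2} - 2\right) e^{- 19 t^{2}}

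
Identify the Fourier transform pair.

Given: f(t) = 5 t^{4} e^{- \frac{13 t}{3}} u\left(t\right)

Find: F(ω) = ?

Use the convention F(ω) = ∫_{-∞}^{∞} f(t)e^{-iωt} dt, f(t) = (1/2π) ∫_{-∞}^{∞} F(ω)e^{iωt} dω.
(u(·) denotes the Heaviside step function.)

F(ω) = \frac{29160}{\left(3 i \omega + 13\right)^{5}}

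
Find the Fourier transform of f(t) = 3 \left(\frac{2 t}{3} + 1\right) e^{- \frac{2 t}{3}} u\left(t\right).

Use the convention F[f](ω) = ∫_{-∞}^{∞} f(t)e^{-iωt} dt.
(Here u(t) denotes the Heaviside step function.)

F(ω) = \frac{9 \left(- 3 i \omega - 4\right)}{9 \omega^{2} - 12 i \omega - 4}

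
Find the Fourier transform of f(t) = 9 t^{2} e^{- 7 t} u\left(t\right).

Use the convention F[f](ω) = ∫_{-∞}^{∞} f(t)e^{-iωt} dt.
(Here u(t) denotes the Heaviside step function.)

F(ω) = \frac{18}{\left(i \omega + 7\right)^{3}}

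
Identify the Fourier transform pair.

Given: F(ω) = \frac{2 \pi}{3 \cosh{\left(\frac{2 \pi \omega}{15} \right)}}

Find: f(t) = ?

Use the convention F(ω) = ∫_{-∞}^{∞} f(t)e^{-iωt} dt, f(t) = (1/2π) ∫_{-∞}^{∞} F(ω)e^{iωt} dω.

f(t) = \frac{5}{e^{\frac{15 t}{4}} + e^{- \frac{15 t}{4}}}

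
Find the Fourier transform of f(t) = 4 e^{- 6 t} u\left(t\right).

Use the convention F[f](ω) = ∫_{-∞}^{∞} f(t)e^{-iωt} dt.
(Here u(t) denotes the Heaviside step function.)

F(ω) = \frac{4}{i \omega + 6}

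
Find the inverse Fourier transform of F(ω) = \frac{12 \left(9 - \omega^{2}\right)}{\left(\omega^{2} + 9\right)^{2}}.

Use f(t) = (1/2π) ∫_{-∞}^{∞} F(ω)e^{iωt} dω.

f(t) = 6 e^{- 3 \left|{t}\right|} \left|{t}\right|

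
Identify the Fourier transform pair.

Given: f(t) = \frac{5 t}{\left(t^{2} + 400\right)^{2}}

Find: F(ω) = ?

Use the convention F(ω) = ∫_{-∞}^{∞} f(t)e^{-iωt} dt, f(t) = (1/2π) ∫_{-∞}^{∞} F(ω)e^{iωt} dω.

F(ω) = - \frac{i \pi \omega e^{- 20 \left|{\omega}\right|}}{8}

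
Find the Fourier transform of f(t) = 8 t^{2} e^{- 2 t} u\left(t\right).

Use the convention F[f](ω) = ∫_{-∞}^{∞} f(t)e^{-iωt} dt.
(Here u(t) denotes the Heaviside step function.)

F(ω) = \frac{16}{\left(i \omega + 2\right)^{3}}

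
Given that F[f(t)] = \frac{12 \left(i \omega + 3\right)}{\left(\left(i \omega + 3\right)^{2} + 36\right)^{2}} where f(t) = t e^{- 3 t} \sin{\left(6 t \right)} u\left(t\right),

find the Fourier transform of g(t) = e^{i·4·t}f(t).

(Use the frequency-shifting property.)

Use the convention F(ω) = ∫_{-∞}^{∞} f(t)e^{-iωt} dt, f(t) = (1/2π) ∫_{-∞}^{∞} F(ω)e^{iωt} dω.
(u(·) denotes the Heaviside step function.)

F[g](ω) = \frac{12 \left(i \left(\omega - 4\right) + 3\right)}{\left(\left(i \left(\omega - 4\right) + 3\right)^{2} + 36\right)^{2}}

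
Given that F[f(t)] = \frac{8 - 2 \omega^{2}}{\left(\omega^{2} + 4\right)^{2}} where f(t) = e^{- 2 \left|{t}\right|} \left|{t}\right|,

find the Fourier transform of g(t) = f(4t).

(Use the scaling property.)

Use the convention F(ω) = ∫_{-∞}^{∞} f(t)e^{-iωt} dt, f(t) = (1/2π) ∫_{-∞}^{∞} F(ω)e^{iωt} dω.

F[g](ω) = \frac{8 \left(64 - \omega^{2}\right)}{\left(\omega^{2} + 64\right)^{2}}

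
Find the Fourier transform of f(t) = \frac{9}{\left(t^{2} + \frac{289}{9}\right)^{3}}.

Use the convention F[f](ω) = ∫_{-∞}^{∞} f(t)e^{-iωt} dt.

F(ω) = \frac{243 \pi \left(289 \omega^{2} + 153 \left|{\omega}\right| + 27\right) e^{- \frac{17 \left|{\omega}\right|}{3}}}{11358856}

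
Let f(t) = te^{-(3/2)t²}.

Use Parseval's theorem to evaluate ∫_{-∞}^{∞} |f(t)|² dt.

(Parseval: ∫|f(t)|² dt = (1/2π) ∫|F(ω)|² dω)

∫|f(t)|² dt = \frac{\sqrt{3} \sqrt{\pi}}{18}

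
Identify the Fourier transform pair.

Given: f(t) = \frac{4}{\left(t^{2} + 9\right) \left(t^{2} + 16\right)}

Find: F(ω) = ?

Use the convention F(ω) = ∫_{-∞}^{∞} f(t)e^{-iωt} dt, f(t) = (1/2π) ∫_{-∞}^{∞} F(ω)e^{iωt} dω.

F(ω) = \frac{\pi \left(4 e^{\left|{\omega}\right|} - 3\right) e^{- 4 \left|{\omega}\right|}}{21}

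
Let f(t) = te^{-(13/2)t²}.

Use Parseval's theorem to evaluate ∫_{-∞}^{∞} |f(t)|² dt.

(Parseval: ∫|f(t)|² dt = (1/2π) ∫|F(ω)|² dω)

∫|f(t)|² dt = \frac{\sqrt{13} \sqrt{\pi}}{338}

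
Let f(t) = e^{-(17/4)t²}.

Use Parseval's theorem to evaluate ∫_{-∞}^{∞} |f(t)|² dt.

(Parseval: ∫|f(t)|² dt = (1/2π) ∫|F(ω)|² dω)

∫|f(t)|² dt = \frac{\sqrt{34} \sqrt{\pi}}{17}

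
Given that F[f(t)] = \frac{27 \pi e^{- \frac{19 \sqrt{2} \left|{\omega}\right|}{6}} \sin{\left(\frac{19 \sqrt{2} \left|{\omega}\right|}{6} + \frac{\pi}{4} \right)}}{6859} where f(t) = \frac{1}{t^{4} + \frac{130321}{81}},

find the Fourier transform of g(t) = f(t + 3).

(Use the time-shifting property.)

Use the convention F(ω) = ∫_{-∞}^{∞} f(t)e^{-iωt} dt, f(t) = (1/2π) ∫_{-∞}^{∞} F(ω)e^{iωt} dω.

F[g](ω) = \frac{27 \pi e^{3 i \omega - \frac{19 \sqrt{2} \left|{\omega}\right|}{6}} \sin{\left(\frac{19 \sqrt{2} \left|{\omega}\right|}{6} + \frac{\pi}{4} \right)}}{6859}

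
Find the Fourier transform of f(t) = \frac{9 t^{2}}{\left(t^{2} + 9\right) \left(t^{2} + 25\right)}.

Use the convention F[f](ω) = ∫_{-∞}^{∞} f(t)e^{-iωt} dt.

F(ω) = \frac{9 \pi \left(5 - 3 e^{2 \left|{\omega}\right|}\right) e^{- 5 \left|{\omega}\right|}}{16}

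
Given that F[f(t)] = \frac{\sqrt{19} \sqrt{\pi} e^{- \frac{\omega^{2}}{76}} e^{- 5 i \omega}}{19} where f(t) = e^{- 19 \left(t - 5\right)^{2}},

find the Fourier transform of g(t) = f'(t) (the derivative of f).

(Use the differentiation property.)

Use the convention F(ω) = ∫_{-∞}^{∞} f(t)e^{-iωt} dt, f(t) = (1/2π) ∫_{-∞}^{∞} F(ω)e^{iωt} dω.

F[g](ω) = \frac{\sqrt{19} i \sqrt{\pi} \omega e^{- \frac{\omega \left(\omega + 380 i\right)}{76}}}{19}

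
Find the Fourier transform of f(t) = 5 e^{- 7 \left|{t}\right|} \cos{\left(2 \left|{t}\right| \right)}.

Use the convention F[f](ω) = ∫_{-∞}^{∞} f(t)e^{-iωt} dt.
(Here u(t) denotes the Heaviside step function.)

F(ω) = \frac{70 \left(\omega^{2} + 53\right)}{\omega^{4} + 90 \omega^{2} + 2809}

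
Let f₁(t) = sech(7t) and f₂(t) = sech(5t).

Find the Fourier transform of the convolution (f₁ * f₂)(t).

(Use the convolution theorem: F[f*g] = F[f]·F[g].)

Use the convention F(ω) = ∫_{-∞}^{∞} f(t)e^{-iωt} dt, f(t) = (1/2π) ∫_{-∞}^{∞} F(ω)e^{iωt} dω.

F[f₁*f₂](ω) = \frac{\pi^{2}}{35 \cosh{\left(\frac{\pi \omega}{14} \right)} \cosh{\left(\frac{\pi \omega}{10} \right)}}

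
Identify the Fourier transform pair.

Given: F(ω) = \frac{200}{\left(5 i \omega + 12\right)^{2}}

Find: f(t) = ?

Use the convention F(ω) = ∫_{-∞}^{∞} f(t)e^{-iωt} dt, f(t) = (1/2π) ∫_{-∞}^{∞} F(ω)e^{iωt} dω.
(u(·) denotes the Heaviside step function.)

f(t) = 8 t e^{- \frac{12 t}{5}} u\left(t\right)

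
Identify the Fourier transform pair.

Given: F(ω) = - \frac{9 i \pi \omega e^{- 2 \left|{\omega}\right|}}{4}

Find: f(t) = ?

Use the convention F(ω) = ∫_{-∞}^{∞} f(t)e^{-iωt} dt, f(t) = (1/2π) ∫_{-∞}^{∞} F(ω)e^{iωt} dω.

f(t) = \frac{9 t}{\left(t^{2} + 4\right)^{2}}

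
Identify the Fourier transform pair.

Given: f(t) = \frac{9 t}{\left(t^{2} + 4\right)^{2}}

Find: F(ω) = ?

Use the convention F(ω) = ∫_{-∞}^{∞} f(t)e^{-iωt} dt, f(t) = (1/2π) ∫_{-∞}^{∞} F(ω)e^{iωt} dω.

F(ω) = - \frac{9 i \pi \omega e^{- 2 \left|{\omega}\right|}}{4}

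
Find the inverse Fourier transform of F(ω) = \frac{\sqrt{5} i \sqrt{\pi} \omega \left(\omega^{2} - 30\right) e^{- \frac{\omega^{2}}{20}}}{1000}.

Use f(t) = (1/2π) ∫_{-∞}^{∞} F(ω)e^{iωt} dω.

f(t) = 5 t^{3} e^{- 5 t^{2}}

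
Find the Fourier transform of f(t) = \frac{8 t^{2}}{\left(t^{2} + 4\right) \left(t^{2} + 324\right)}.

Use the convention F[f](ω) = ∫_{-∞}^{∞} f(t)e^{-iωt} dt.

F(ω) = \frac{\pi \left(9 - e^{16 \left|{\omega}\right|}\right) e^{- 18 \left|{\omega}\right|}}{20}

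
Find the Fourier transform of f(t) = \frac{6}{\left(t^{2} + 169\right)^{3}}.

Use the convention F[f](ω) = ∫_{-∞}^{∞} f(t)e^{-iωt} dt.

F(ω) = \frac{3 \pi \left(169 \omega^{2} + 39 \left|{\omega}\right| + 3\right) e^{- 13 \left|{\omega}\right|}}{1485172}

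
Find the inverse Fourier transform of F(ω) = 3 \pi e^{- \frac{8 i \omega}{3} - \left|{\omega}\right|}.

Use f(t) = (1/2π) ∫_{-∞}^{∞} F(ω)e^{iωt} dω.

f(t) = \frac{3}{\left(t - \frac{8}{3}\right)^{2} + 1}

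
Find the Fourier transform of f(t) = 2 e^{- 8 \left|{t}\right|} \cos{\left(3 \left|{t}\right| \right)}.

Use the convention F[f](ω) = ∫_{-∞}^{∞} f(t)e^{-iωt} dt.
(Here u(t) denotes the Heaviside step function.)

F(ω) = \frac{32 \left(\omega^{2} + 73\right)}{\omega^{4} + 110 \omega^{2} + 5329}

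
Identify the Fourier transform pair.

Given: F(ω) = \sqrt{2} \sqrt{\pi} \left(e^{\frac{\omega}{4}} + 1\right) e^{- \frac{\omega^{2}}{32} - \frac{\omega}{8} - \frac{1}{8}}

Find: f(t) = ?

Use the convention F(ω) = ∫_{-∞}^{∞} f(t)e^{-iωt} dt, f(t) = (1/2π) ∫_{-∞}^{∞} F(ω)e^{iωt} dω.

f(t) = 8 e^{- 8 t^{2}} \cos{\left(2 t \right)}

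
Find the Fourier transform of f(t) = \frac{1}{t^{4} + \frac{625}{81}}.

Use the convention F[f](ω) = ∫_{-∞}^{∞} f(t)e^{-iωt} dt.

F(ω) = \frac{27 \pi e^{- \frac{5 \sqrt{2} \left|{\omega}\right|}{6}} \sin{\left(\frac{5 \sqrt{2} \left|{\omega}\right|}{6} + \frac{\pi}{4} \right)}}{125}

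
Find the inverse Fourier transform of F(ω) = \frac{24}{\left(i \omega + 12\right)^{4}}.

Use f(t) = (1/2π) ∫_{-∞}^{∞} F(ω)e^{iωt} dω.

f(t) = 4 t^{3} e^{- 12 t} u\left(t\right)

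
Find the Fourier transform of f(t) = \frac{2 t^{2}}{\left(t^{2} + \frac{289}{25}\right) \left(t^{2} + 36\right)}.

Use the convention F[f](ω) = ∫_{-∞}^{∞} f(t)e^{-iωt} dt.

F(ω) = \frac{300 \pi e^{- 6 \left|{\omega}\right|}}{611} - \frac{170 \pi e^{- \frac{17 \left|{\omega}\right|}{5}}}{611}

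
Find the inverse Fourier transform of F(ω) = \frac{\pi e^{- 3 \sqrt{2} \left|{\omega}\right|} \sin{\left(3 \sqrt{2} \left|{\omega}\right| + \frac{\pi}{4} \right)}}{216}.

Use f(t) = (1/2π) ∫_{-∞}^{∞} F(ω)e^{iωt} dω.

f(t) = \frac{1}{t^{4} + 1296}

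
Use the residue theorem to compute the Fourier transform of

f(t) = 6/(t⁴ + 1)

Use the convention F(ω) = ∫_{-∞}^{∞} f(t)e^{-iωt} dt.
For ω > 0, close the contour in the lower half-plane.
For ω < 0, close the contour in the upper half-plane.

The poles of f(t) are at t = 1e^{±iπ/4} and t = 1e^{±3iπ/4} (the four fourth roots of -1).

Let g(z) = f(z)e^{-iωz}; for large |z| the factor e^{-iωz} decays in the lower half-plane when ω > 0 and in the upper half-plane when ω < 0.

Case ω > 0 (lower half-plane, clockwise contour ⇒ F(ω) = -2πi·ΣRes):
  Res_{z = - \frac{\sqrt{2}}{2} - \frac{\sqrt{2} i}{2}} g(z) = \frac{3 \sqrt{2} i \left(1 - i\right) e^{\frac{\sqrt{2} \omega \left(-1 + i\right)}{2}}}{4}
  Res_{z = \frac{\sqrt{2}}{2} - \frac{\sqrt{2} i}{2}} g(z) = \frac{3 \sqrt{2} i \left(1 + i\right) e^{- \frac{\sqrt{2} \omega \left(1 + i\right)}{2}}}{4}
  F(ω) = -2πi·ΣRes = \frac{3 \sqrt{2} \pi \left(1 - i\right) \left(e^{\sqrt{2} i \omega} + i\right) e^{- \frac{\sqrt{2} \omega \left(1 + i\right)}{2}}}{2} = 6 \pi e^{- \frac{\sqrt{2} \omega}{2}} \sin{\left(\frac{\sqrt{2} \omega}{2} + \frac{\pi}{4} \right)}

Case ω < 0 (upper half-plane, counterclockwise contour ⇒ F(ω) = +2πi·ΣRes):
  Res_{z = \frac{\sqrt{2}}{2} + \frac{\sqrt{2} i}{2}} g(z) = \frac{3 \sqrt{2} i \left(-1 + i\right) e^{\frac{\sqrt{2} \omega \left(1 - i\right)}{2}}}{4}
  Res_{z = - \frac{\sqrt{2}}{2} + \frac{\sqrt{2} i}{2}} g(z) = \frac{3 \sqrt{2} \left(1 - i\right) e^{\frac{\sqrt{2} \omega \left(1 + i\right)}{2}}}{4}
  F(ω) = 2πi·ΣRes = - \frac{3 \sqrt{2} i \pi \left(i \left(1 - i\right) e^{\frac{\sqrt{2} \omega \left(1 - i\right)}{2}} - \left(1 - i\right) e^{\frac{\sqrt{2} \omega \left(1 + i\right)}{2}}\right)}{2} = 6 \pi e^{\frac{\sqrt{2} \omega}{2}} \cos{\left(\frac{\sqrt{2} \omega}{2} + \frac{\pi}{4} \right)}

Both cases combine into a single formula in |ω|:

F(ω) = 6 \pi e^{- \frac{\sqrt{2} \left|{\omega}\right|}{2}} \sin{\left(\frac{\sqrt{2} \left|{\omega}\right|}{2} + \frac{\pi}{4} \right)}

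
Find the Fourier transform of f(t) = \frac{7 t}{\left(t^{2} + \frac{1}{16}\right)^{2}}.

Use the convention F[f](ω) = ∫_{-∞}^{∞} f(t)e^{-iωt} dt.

F(ω) = - 14 i \pi \omega e^{- \frac{\left|{\omega}\right|}{4}}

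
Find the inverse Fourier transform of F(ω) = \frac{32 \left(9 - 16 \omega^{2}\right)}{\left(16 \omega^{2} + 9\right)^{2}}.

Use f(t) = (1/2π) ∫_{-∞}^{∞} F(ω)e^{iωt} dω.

f(t) = e^{- \frac{3 \left|{t}\right|}{4}} \left|{t}\right|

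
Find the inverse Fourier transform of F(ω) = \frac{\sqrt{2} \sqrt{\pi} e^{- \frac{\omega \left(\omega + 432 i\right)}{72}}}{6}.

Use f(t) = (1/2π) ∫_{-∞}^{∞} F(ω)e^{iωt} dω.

f(t) = e^{- 18 \left(t - 6\right)^{2}}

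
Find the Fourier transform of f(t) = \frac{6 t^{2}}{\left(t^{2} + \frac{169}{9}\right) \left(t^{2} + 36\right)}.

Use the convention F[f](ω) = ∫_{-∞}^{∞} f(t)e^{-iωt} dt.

F(ω) = \frac{324 \pi e^{- 6 \left|{\omega}\right|}}{155} - \frac{234 \pi e^{- \frac{13 \left|{\omega}\right|}{3}}}{155}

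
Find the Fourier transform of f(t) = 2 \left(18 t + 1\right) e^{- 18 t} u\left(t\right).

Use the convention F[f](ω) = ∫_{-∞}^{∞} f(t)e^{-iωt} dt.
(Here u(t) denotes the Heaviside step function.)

F(ω) = \frac{2 \left(- i \omega - 36\right)}{\omega^{2} - 36 i \omega - 324}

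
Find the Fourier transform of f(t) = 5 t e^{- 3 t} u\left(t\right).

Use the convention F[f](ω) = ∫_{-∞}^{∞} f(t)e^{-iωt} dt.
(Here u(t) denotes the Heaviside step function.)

F(ω) = \frac{5}{\left(i \omega + 3\right)^{2}}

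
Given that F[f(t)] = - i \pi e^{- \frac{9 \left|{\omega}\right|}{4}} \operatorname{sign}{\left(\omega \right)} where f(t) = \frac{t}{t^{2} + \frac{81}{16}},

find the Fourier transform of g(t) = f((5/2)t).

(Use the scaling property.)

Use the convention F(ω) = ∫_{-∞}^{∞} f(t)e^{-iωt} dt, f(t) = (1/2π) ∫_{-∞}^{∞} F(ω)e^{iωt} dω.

F[g](ω) = - \frac{2 i \pi e^{- \frac{9 \left|{\omega}\right|}{10}} \operatorname{sign}{\left(\omega \right)}}{5}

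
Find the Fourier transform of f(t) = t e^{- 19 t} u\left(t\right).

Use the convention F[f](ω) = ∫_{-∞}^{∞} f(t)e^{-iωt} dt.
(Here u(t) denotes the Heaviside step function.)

F(ω) = \frac{1}{\left(i \omega + 19\right)^{2}}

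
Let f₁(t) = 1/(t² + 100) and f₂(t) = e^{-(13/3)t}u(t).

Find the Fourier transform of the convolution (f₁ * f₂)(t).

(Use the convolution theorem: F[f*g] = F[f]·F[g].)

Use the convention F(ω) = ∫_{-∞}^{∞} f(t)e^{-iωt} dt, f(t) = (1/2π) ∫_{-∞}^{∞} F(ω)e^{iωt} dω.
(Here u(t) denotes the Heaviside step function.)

F[f₁*f₂](ω) = \frac{3 \pi e^{- 10 \left|{\omega}\right|}}{10 \left(3 i \omega + 13\right)}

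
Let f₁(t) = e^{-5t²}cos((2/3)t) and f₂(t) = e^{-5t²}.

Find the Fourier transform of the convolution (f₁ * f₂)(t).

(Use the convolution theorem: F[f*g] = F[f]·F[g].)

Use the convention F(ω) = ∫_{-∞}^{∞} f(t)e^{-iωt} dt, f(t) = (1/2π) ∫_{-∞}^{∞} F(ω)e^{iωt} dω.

F[f₁*f₂](ω) = \frac{\pi e^{- \frac{\omega^{2}}{10} - \frac{1}{45}} \cosh{\left(\frac{\omega}{15} \right)}}{5}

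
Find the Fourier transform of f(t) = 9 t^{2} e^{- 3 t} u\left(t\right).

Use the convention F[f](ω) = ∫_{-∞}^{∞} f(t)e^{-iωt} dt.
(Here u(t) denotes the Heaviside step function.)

F(ω) = \frac{18}{\left(i \omega + 3\right)^{3}}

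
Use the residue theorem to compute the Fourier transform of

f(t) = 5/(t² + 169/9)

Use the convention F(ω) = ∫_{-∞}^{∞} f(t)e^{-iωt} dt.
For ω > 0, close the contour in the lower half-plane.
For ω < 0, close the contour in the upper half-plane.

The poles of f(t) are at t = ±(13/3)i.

Let g(z) = f(z)e^{-iωz}; for large |z| the factor e^{-iωz} decays in the lower half-plane when ω > 0 and in the upper half-plane when ω < 0.

Case ω > 0 (lower half-plane, clockwise contour ⇒ F(ω) = -2πi·ΣRes):
  Res_{z = - \frac{13 i}{3}} g(z) = \frac{15 i e^{- \frac{13 \omega}{3}}}{26}
  F(ω) = -2πi·ΣRes = \frac{15 \pi e^{- \frac{13 \omega}{3}}}{13}

Case ω < 0 (upper half-plane, counterclockwise contour ⇒ F(ω) = +2πi·ΣRes):
  Res_{z = \frac{13 i}{3}} g(z) = - \frac{15 i e^{\frac{13 \omega}{3}}}{26}
  F(ω) = 2πi·ΣRes = \frac{15 \pi e^{\frac{13 \omega}{3}}}{13}

Both cases combine into a single formula in |ω|:

F(ω) = \frac{15 \pi e^{- \frac{13 \left|{\omega}\right|}{3}}}{13}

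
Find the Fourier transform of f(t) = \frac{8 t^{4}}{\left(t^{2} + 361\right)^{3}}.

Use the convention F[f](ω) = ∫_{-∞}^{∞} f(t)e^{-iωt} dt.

F(ω) = \frac{\pi \left(361 \omega^{2} - 95 \left|{\omega}\right| + 3\right) e^{- 19 \left|{\omega}\right|}}{19}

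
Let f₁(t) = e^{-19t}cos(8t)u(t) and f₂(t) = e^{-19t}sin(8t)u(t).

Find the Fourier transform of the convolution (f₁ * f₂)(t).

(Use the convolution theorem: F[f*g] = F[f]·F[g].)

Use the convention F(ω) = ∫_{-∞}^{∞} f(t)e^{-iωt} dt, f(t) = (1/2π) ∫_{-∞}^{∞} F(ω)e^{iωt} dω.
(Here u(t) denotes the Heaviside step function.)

F[f₁*f₂](ω) = \frac{8 \left(i \omega + 19\right)}{\left(\left(i \omega + 19\right)^{2} + 64\right)^{2}}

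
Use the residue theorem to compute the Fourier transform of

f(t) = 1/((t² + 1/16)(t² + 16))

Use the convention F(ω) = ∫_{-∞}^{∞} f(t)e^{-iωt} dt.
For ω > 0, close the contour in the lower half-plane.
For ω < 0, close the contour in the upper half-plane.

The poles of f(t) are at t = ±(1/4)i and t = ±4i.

Let g(z) = f(z)e^{-iωz}; for large |z| the factor e^{-iωz} decays in the lower half-plane when ω > 0 and in the upper half-plane when ω < 0.

Case ω > 0 (lower half-plane, clockwise contour ⇒ F(ω) = -2πi·ΣRes):
  Res_{z = - \frac{i}{4}} g(z) = \frac{32 i e^{- \frac{\omega}{4}}}{255}
  Res_{z = - 4 i} g(z) = - \frac{2 i e^{- 4 \omega}}{255}
  F(ω) = -2πi·ΣRes = - \frac{4 \pi e^{- 4 \omega}}{255} + \frac{64 \pi e^{- \frac{\omega}{4}}}{255}

Case ω < 0 (upper half-plane, counterclockwise contour ⇒ F(ω) = +2πi·ΣRes):
  Res_{z = \frac{i}{4}} g(z) = - \frac{32 i e^{\frac{\omega}{4}}}{255}
  Res_{z = 4 i} g(z) = \frac{2 i e^{4 \omega}}{255}
  F(ω) = 2πi·ΣRes = \frac{4 \pi \left(16 e^{\frac{\omega}{4}} - e^{4 \omega}\right)}{255}

Both cases combine into a single formula in |ω|:

F(ω) = - \frac{4 \pi e^{- 4 \left|{\omega}\right|}}{255} + \frac{64 \pi e^{- \frac{\left|{\omega}\right|}{4}}}{255}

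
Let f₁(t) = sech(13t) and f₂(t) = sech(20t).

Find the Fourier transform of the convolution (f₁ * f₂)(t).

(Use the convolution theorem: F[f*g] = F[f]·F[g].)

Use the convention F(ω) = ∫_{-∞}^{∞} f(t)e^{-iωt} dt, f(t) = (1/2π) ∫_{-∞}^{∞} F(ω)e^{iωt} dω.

F[f₁*f₂](ω) = \frac{\pi^{2}}{260 \cosh{\left(\frac{\pi \omega}{40} \right)} \cosh{\left(\frac{\pi \omega}{26} \right)}}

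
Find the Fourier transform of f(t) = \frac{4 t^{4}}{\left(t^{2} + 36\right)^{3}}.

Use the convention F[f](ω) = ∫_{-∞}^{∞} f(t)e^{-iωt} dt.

F(ω) = \frac{\pi \left(12 \omega^{2} - 10 \left|{\omega}\right| + 1\right) e^{- 6 \left|{\omega}\right|}}{4}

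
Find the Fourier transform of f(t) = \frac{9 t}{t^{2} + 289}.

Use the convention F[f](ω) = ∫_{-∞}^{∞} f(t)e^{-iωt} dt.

F(ω) = - 9 i \pi e^{- 17 \left|{\omega}\right|} \operatorname{sign}{\left(\omega \right)}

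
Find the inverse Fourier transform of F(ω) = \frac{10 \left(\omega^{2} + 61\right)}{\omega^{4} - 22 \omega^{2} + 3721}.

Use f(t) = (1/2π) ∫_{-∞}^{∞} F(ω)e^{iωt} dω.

f(t) = e^{- 5 \left|{t}\right|} \cos{\left(6 \left|{t}\right| \right)}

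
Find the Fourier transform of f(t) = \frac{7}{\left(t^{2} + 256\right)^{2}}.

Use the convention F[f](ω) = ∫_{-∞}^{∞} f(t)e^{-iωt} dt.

F(ω) = \frac{7 \pi \left(16 \left|{\omega}\right| + 1\right) e^{- 16 \left|{\omega}\right|}}{8192}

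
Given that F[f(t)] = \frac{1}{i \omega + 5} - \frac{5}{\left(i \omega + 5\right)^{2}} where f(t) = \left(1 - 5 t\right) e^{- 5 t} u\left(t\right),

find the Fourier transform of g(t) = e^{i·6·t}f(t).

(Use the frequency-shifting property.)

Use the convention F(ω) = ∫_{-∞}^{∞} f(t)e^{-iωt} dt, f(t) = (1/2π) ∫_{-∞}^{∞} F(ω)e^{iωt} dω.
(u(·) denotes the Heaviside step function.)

F[g](ω) = \frac{i \left(6 - \omega\right)}{\omega^{2} - 2 \omega \left(6 + 5 i\right) + 11 + 60 i}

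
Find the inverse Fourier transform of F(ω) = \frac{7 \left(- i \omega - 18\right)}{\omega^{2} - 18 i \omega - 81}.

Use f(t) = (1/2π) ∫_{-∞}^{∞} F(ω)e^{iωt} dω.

f(t) = 7 \left(9 t + 1\right) e^{- 9 t} u\left(t\right)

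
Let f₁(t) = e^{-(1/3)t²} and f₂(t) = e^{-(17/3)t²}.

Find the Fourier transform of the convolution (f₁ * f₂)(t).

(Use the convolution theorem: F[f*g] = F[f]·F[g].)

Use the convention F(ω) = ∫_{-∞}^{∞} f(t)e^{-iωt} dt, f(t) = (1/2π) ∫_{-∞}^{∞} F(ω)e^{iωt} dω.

F[f₁*f₂](ω) = \frac{3 \sqrt{17} \pi e^{- \frac{27 \omega^{2}}{34}}}{17}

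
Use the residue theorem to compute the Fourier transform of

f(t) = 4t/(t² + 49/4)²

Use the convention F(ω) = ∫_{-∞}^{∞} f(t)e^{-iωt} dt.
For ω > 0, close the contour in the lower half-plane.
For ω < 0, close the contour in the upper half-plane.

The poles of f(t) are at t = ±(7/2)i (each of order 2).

Let g(z) = f(z)e^{-iωz}; for large |z| the factor e^{-iωz} decays in the lower half-plane when ω > 0 and in the upper half-plane when ω < 0.

Case ω > 0 (lower half-plane, clockwise contour ⇒ F(ω) = -2πi·ΣRes):
  Res_{z = - \frac{7 i}{2}} g(z) = \frac{2 \omega e^{- \frac{7 \omega}{2}}}{7} (pole of order 2)
  F(ω) = -2πi·ΣRes = - \frac{4 i \pi \omega e^{- \frac{7 \omega}{2}}}{7}

Case ω < 0 (upper half-plane, counterclockwise contour ⇒ F(ω) = +2πi·ΣRes):
  Res_{z = \frac{7 i}{2}} g(z) = - \frac{2 \omega e^{\frac{7 \omega}{2}}}{7} (pole of order 2)
  F(ω) = 2πi·ΣRes = - \frac{4 i \pi \omega e^{\frac{7 \omega}{2}}}{7}

Both cases combine into a single formula in |ω|:

F(ω) = - \frac{4 i \pi \omega e^{- \frac{7 \left|{\omega}\right|}{2}}}{7}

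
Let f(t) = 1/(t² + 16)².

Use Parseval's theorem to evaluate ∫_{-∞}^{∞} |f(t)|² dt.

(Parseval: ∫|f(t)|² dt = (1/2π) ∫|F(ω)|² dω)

∫|f(t)|² dt = \frac{5 \pi}{262144}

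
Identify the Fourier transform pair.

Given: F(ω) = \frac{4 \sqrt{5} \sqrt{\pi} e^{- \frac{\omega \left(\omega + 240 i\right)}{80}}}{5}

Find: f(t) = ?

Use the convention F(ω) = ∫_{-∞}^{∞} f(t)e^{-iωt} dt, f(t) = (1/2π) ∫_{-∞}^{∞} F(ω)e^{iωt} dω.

f(t) = 8 e^{- 20 \left(t - 3\right)^{2}}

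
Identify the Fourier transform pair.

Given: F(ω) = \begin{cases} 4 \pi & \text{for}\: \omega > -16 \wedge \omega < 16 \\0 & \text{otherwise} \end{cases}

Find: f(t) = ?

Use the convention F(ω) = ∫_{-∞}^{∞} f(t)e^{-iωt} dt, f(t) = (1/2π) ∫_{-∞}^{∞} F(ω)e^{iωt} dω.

f(t) = \frac{4 \sin{\left(16 t \right)}}{t}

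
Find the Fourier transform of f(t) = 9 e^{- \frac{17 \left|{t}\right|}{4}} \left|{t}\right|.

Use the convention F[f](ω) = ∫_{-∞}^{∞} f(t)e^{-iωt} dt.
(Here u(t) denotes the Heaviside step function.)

F(ω) = \frac{288 \left(289 - 16 \omega^{2}\right)}{\left(16 \omega^{2} + 289\right)^{2}}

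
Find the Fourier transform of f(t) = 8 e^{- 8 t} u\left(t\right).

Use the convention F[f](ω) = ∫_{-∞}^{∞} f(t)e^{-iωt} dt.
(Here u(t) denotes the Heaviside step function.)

F(ω) = \frac{8}{i \omega + 8}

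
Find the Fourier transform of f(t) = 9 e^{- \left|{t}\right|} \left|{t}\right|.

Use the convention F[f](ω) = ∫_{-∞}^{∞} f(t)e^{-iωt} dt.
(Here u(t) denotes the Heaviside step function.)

F(ω) = \frac{18 \left(1 - \omega^{2}\right)}{\left(\omega^{2} + 1\right)^{2}}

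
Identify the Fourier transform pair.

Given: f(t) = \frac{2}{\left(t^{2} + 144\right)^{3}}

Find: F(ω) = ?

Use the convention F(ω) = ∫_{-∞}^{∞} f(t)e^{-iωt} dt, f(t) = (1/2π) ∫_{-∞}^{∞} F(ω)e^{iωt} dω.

F(ω) = \frac{\pi \left(48 \omega^{2} + 12 \left|{\omega}\right| + 1\right) e^{- 12 \left|{\omega}\right|}}{331776}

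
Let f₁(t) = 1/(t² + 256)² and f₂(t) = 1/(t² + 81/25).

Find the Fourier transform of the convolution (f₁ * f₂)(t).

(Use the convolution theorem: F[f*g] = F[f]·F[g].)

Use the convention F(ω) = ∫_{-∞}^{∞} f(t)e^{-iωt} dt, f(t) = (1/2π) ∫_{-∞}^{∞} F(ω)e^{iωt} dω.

F[f₁*f₂](ω) = \frac{5 \pi^{2} \left(16 \left|{\omega}\right| + 1\right) e^{- \frac{89 \left|{\omega}\right|}{5}}}{73728}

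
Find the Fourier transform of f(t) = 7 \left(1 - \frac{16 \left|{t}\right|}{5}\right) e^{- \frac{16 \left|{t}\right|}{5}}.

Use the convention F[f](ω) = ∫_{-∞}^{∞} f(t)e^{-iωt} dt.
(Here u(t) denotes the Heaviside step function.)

F(ω) = \frac{56000 \omega^{2}}{\left(25 \omega^{2} + 256\right)^{2}}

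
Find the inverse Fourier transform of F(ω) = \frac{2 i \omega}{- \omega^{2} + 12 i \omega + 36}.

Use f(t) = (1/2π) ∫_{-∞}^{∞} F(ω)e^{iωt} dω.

f(t) = 2 \left(1 - 6 t\right) e^{- 6 t} u\left(t\right)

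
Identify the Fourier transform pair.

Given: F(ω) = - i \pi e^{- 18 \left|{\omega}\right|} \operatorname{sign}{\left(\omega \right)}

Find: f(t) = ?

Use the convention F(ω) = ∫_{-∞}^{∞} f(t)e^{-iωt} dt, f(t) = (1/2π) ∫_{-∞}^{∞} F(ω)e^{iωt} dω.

f(t) = \frac{t}{t^{2} + 324}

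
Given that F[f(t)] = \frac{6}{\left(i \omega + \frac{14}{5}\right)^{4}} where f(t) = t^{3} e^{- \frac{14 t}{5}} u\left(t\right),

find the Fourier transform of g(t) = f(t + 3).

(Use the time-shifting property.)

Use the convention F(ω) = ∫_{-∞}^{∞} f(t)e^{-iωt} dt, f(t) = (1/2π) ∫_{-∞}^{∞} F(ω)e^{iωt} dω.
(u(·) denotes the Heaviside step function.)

F[g](ω) = \frac{3750 e^{3 i \omega}}{\left(5 i \omega + 14\right)^{4}}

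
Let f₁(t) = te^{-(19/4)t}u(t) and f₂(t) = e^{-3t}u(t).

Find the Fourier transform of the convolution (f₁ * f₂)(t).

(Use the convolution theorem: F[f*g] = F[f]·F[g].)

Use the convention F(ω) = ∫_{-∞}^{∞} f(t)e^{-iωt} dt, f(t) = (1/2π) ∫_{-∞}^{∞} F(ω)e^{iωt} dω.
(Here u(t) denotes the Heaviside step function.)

F[f₁*f₂](ω) = \frac{16}{\left(i \omega + 3\right) \left(4 i \omega + 19\right)^{2}}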